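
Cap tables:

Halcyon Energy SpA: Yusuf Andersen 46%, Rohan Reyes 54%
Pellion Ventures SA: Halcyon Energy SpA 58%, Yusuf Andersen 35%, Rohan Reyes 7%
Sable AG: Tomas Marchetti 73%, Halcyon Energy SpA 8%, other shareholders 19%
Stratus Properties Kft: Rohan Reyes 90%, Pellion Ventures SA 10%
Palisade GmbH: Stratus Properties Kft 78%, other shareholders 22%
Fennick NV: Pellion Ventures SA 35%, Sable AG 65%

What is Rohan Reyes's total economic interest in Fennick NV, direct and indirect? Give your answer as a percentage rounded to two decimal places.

Rohan reaches Fennick along 3 paths.
Via Halcyon → Pellion: 54% × 58% × 35% = 10.962%.
Via Pellion: 7% × 35% = 2.45%.
Via Halcyon → Sable: 54% × 8% × 65% = 2.808%.
Total: 10.962% + 2.45% + 2.808% = 16.22%.

16.22%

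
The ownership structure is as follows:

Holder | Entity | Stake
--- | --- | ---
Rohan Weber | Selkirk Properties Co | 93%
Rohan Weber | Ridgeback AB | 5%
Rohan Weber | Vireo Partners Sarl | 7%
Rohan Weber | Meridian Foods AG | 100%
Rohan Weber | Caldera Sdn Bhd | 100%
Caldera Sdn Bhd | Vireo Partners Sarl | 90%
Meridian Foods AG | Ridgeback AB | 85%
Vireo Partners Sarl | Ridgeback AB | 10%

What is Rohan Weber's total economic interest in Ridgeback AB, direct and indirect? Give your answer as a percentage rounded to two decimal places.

Rohan reaches Ridgeback along 4 paths.
Via Meridian: 100% × 85% = 85%.
Direct stake: 5% = 5%.
Via Caldera → Vireo: 100% × 90% × 10% = 9%.
Via Vireo: 7% × 10% = 0.7%.
Total: 85% + 5% + 9% + 0.7% = 99.7%.
Rounded: 99.70%.

99.70%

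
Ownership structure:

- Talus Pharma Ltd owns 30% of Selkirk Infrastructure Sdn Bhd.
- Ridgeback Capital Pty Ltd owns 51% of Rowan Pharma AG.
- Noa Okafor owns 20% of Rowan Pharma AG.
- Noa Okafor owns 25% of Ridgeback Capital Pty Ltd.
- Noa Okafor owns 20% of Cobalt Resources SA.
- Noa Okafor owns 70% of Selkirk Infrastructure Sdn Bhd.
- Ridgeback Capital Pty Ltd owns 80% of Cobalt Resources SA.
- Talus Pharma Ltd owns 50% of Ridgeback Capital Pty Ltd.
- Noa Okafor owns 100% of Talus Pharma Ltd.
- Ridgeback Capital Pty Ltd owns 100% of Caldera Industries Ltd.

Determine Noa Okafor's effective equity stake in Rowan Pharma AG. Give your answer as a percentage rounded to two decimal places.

58.25%

Noa reaches Rowan along 3 paths.
Via Talus → Ridgeback: 100% × 50% × 51% = 25.5%.
Via Ridgeback: 25% × 51% = 12.75%.
Direct stake: 20% = 20%.
Total: 25.5% + 12.75% + 20% = 58.25%.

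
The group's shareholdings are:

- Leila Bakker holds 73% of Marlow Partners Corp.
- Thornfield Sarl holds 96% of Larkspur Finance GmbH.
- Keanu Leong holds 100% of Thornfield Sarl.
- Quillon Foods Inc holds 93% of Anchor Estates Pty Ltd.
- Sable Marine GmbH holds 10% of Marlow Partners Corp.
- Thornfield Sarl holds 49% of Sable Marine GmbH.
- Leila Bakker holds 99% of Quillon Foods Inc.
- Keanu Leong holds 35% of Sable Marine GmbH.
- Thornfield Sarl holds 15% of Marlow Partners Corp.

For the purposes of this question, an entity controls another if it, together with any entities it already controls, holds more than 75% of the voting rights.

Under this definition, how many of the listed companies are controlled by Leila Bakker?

2

Leila holds 99% of Quillon, so Leila controls Quillon.
Quillon holds 93% of Anchor, so Leila controls Anchor.
No other company's threshold is met.
Leila controls 2 companies.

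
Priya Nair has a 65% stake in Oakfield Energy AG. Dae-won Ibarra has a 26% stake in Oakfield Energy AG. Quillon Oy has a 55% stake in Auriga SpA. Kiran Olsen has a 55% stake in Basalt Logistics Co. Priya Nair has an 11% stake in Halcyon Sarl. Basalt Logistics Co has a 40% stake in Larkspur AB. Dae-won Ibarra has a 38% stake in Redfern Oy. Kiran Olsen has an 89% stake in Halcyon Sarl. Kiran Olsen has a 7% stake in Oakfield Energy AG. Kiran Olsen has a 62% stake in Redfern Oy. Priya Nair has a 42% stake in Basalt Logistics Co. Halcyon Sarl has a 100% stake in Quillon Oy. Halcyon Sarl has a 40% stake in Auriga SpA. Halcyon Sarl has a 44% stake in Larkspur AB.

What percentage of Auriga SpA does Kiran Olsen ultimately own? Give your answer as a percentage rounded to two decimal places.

Kiran reaches Auriga along 2 paths.
Via Halcyon → Quillon: 89% × 100% × 55% = 48.95%.
Via Halcyon: 89% × 40% = 35.6%.
Total: 48.95% + 35.6% = 84.55%.

84.55%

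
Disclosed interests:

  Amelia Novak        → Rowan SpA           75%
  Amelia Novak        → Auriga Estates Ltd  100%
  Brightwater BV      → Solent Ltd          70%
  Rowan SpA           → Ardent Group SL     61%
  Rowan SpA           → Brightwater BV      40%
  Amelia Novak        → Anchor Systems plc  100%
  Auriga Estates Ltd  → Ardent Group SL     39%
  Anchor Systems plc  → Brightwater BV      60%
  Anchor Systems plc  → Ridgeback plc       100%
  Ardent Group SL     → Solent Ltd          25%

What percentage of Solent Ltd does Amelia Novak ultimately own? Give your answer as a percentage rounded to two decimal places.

84.19%

Amelia reaches Solent along 4 paths.
Via Rowan → Ardent: 75% × 61% × 25% = 11.4375%.
Via Auriga → Ardent: 100% × 39% × 25% = 9.75%.
Via Rowan → Brightwater: 75% × 40% × 70% = 21%.
Via Anchor → Brightwater: 100% × 60% × 70% = 42%.
Total: 11.4375% + 9.75% + 21% + 42% = 84.1875%.
Rounded: 84.19%.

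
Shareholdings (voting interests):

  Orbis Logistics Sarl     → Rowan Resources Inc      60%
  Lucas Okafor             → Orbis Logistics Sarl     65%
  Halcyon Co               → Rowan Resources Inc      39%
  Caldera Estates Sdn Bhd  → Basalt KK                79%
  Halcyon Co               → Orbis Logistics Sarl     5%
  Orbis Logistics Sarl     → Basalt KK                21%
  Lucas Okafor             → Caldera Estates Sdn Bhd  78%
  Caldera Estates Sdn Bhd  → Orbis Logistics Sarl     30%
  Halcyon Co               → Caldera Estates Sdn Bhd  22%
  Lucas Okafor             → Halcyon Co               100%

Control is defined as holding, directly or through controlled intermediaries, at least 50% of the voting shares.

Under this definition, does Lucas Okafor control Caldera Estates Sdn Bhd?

Lucas holds 100% of Halcyon, so Lucas controls Halcyon.
Lucas and Halcyon together hold 78% + 22% = 100% of Caldera, so Lucas controls Caldera.

Yes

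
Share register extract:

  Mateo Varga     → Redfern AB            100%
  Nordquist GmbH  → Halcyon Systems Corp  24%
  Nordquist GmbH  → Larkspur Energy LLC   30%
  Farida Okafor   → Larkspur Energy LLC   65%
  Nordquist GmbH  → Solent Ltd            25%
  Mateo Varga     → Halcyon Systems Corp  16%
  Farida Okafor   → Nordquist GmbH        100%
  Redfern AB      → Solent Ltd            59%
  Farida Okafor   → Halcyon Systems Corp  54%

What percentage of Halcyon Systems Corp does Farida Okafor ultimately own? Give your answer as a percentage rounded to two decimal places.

78.00%

Farida reaches Halcyon along 2 paths.
Direct stake: 54% = 54%.
Via Nordquist: 100% × 24% = 24%.
Total: 54% + 24% = 78%.
Rounded: 78.00%.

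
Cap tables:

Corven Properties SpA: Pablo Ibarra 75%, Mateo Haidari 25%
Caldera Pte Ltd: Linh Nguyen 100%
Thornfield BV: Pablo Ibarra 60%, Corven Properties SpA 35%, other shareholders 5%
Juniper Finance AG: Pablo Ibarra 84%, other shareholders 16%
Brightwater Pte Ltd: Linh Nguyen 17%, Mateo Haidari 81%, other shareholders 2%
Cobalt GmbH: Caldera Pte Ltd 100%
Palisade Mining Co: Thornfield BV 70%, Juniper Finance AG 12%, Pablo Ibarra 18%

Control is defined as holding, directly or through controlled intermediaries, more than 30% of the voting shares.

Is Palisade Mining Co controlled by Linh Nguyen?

No

Linh holds 100% of Caldera, so Linh controls Caldera.
Caldera holds 100% of Cobalt, so Linh controls Cobalt.
Neither Linh nor any entity Linh controls holds any voting interest in Palisade.
So Linh does not control Palisade.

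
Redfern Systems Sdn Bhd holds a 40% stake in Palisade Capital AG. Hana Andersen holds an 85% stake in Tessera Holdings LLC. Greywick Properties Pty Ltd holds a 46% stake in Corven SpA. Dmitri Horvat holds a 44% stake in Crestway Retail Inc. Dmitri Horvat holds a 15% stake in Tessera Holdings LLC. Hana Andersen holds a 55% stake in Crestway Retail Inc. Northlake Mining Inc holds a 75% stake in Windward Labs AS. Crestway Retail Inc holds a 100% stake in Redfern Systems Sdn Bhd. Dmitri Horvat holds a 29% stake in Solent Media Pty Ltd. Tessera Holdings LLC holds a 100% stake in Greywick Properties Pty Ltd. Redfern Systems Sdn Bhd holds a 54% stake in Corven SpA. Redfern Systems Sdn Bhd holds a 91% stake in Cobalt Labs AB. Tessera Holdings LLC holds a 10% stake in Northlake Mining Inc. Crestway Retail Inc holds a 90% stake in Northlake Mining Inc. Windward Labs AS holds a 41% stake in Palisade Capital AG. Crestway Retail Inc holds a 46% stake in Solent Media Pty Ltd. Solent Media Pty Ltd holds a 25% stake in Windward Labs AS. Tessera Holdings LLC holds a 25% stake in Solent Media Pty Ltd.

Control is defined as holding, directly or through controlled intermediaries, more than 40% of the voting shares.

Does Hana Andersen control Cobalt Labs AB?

Yes

Hana holds 55% of Crestway, so Hana controls Crestway.
Crestway holds 100% of Redfern, so Hana controls Redfern.
Redfern holds 91% of Cobalt, so Hana controls Cobalt.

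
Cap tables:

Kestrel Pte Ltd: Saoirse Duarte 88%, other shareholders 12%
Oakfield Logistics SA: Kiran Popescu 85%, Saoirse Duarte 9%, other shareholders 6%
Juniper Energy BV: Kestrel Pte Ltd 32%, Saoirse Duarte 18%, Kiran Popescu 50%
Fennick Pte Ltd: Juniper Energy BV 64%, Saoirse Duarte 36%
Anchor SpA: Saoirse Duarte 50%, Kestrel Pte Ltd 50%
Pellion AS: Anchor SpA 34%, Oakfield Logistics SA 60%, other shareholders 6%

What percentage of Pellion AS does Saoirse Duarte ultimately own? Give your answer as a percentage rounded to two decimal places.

37.36%

Saoirse reaches Pellion along 3 paths.
Via Anchor: 50% × 34% = 17%.
Via Kestrel → Anchor: 88% × 50% × 34% = 14.96%.
Via Oakfield: 9% × 60% = 5.4%.
Total: 17% + 14.96% + 5.4% = 37.36%.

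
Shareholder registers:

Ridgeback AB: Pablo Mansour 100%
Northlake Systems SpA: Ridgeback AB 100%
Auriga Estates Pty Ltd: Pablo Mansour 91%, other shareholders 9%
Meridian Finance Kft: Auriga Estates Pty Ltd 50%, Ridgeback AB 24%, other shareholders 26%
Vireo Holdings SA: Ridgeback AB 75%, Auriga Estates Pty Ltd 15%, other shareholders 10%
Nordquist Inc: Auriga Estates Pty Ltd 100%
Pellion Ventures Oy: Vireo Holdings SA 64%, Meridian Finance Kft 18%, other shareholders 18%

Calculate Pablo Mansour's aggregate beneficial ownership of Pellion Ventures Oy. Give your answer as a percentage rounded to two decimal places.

69.25%

Pablo reaches Pellion along 4 paths.
Via Ridgeback → Vireo: 100% × 75% × 64% = 48%.
Via Auriga → Vireo: 91% × 15% × 64% = 8.736%.
Via Auriga → Meridian: 91% × 50% × 18% = 8.19%.
Via Ridgeback → Meridian: 100% × 24% × 18% = 4.32%.
Total: 48% + 8.736% + 8.19% + 4.32% = 69.246%.
Rounded: 69.25%.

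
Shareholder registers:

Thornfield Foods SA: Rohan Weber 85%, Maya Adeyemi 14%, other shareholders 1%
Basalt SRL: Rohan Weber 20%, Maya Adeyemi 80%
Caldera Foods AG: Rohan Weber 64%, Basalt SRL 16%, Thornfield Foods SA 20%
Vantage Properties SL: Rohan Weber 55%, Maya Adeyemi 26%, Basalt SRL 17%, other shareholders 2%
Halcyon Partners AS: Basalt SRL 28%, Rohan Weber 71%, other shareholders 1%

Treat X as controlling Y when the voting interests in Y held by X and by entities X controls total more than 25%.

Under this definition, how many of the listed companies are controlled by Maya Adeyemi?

3

Maya holds 80% of Basalt, so Maya controls Basalt.
Maya and Basalt together hold 26% + 17% = 43% of Vantage, so Maya controls Vantage.
Basalt holds 28% of Halcyon, so Maya controls Halcyon.
No other company's threshold is met.
Maya controls 3 companies.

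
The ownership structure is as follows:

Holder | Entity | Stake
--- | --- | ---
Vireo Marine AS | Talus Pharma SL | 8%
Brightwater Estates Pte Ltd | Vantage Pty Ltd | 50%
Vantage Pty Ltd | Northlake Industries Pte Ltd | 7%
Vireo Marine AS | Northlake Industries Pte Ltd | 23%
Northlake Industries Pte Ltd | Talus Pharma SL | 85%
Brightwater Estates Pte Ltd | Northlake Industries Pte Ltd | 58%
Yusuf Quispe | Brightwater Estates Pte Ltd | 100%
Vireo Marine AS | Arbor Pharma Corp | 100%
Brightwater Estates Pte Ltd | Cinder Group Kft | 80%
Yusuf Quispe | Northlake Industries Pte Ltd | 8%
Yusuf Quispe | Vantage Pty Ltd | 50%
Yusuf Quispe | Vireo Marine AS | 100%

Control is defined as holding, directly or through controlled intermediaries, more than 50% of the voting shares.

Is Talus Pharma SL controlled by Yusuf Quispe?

Yusuf holds 100% of Brightwater, so Yusuf controls Brightwater.
Yusuf and Brightwater together hold 50% + 50% = 100% of Vantage, so Yusuf controls Vantage.
Yusuf holds 100% of Vireo, so Yusuf controls Vireo.
Vantage and Yusuf and Brightwater and Vireo together hold 7% + 8% + 58% + 23% = 96% of Northlake, so Yusuf controls Northlake.
Northlake and Vireo together hold 85% + 8% = 93% of Talus, so Yusuf controls Talus.

Yes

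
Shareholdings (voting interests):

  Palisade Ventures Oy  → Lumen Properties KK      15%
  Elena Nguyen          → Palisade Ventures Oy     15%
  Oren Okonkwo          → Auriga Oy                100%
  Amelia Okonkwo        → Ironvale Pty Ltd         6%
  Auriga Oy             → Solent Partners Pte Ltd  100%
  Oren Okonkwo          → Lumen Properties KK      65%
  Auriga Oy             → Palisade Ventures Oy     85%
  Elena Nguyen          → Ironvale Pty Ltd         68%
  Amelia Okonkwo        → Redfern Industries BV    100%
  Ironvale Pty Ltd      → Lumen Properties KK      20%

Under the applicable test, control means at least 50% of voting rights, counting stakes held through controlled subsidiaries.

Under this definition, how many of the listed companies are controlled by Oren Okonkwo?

4

Oren holds 100% of Auriga, so Oren controls Auriga.
Auriga holds 85% of Palisade, so Oren controls Palisade.
Auriga holds 100% of Solent, so Oren controls Solent.
Oren and Palisade together hold 65% + 15% = 80% of Lumen, so Oren controls Lumen.
No other company's threshold is met.
Oren controls 4 companies.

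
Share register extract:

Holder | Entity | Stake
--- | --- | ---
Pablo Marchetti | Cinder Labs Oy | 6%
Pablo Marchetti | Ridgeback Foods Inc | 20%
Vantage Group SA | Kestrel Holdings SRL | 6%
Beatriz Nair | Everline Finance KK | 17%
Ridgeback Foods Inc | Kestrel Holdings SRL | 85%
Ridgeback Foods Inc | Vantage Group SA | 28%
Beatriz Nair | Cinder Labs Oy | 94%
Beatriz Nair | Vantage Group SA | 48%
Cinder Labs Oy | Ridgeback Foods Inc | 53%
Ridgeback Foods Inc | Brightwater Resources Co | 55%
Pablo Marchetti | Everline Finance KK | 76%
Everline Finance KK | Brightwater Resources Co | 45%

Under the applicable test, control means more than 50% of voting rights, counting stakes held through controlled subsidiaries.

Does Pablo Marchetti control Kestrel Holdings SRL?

Pablo holds 76% of Everline, so Pablo controls Everline.
Neither Pablo nor any entity Pablo controls holds any voting interest in Kestrel.
So Pablo does not control Kestrel.

No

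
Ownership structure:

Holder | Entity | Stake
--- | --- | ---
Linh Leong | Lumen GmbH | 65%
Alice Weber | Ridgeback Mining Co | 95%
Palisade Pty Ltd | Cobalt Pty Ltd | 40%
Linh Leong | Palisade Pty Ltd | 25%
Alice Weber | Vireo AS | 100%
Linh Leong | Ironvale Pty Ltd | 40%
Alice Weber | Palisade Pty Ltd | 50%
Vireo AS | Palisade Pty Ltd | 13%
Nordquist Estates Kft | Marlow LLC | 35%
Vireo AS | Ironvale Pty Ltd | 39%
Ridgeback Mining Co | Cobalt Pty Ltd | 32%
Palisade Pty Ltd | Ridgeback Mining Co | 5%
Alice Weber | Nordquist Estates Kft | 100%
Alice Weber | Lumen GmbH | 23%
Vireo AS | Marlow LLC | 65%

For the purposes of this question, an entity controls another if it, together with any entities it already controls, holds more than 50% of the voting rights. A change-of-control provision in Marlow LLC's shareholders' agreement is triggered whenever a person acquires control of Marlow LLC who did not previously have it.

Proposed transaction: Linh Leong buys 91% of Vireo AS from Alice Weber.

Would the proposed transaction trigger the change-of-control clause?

The purchase adds only to Linh's holdings (Alice's stake shrinks), so Linh is the only person who could newly come to control Marlow.
Linh holds 65% of Lumen, so Linh controls Lumen.
Neither Linh nor any entity Linh controls holds any voting interest in Marlow.
So before the transaction, Linh does not control Marlow.
After the purchase, Linh holds 91% of Vireo directly, and Alice's stake falls to 9%.
Linh holds 91% of Vireo, so Linh controls Vireo.
Vireo holds 65% of Marlow, so Linh controls Marlow.
Linh did not control Marlow before and does after, so the clause is triggered.

Yes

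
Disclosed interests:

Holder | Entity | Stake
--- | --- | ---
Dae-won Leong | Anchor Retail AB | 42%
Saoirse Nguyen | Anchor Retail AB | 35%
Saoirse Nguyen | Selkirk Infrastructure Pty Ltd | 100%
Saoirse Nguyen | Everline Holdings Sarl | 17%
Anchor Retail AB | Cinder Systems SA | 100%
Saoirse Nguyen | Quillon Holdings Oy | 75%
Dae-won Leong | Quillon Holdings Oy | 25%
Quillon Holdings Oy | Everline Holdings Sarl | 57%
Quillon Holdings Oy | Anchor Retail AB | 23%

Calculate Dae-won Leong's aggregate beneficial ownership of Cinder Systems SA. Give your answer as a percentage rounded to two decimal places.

Dae-won reaches Cinder along 2 paths.
Via Quillon → Anchor: 25% × 23% × 100% = 5.75%.
Via Anchor: 42% × 100% = 42%.
Total: 5.75% + 42% = 47.75%.

47.75%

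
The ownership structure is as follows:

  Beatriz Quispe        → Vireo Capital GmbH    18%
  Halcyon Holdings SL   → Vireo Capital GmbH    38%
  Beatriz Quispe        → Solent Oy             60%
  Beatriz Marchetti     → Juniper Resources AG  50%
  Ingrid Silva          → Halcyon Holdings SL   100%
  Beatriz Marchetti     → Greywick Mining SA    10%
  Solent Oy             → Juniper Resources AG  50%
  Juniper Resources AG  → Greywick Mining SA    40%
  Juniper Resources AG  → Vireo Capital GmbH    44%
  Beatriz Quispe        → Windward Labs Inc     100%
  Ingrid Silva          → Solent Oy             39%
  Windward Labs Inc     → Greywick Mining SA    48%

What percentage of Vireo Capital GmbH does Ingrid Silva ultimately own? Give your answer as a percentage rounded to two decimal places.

Ingrid reaches Vireo along 2 paths.
Via Halcyon: 100% × 38% = 38%.
Via Solent → Juniper: 39% × 50% × 44% = 8.58%.
Total: 38% + 8.58% = 46.58%.

46.58%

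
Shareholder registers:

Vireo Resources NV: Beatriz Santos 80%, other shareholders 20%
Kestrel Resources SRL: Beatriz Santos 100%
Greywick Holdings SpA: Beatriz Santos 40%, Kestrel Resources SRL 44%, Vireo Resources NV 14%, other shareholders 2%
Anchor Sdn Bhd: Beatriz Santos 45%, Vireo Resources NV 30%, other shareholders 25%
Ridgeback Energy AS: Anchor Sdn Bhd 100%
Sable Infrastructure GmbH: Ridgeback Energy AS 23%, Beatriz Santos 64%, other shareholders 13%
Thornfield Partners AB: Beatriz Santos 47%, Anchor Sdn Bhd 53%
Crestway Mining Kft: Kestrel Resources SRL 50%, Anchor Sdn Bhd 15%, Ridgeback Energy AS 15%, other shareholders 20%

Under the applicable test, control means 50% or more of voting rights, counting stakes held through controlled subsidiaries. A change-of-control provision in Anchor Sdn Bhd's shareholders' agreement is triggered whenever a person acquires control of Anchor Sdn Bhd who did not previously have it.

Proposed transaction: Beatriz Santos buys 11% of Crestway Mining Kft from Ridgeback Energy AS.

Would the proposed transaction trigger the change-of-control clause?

No

The purchase adds only to Beatriz's holdings (Ridgeback's stake shrinks), so Beatriz is the only person who could newly come to control Anchor.
Beatriz holds 80% of Vireo, so Beatriz controls Vireo.
Beatriz and Vireo together hold 45% + 30% = 75% of Anchor, so Beatriz controls Anchor.
So Beatriz already controls Anchor before the transaction.
After the purchase, Beatriz holds 11% of Crestway directly, and Ridgeback's stake falls to 4%.
Beatriz controlled Anchor already, so this is not a new person acquiring control; every other person's position is unchanged or reduced.
No new person acquires control, so the clause is not triggered.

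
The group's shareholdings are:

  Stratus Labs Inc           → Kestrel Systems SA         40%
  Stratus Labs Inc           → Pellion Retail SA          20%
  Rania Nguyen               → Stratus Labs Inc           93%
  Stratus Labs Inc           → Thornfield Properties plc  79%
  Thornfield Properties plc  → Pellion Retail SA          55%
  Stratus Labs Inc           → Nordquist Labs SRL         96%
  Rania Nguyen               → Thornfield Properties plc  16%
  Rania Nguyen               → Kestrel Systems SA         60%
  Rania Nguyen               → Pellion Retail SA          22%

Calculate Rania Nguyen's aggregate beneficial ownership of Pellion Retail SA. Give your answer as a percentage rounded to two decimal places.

89.81%

Rania reaches Pellion along 4 paths.
Via Stratus: 93% × 20% = 18.6%.
Direct stake: 22% = 22%.
Via Stratus → Thornfield: 93% × 79% × 55% = 40.4085%.
Via Thornfield: 16% × 55% = 8.8%.
Total: 18.6% + 22% + 40.4085% + 8.8% = 89.8085%.
Rounded: 89.81%.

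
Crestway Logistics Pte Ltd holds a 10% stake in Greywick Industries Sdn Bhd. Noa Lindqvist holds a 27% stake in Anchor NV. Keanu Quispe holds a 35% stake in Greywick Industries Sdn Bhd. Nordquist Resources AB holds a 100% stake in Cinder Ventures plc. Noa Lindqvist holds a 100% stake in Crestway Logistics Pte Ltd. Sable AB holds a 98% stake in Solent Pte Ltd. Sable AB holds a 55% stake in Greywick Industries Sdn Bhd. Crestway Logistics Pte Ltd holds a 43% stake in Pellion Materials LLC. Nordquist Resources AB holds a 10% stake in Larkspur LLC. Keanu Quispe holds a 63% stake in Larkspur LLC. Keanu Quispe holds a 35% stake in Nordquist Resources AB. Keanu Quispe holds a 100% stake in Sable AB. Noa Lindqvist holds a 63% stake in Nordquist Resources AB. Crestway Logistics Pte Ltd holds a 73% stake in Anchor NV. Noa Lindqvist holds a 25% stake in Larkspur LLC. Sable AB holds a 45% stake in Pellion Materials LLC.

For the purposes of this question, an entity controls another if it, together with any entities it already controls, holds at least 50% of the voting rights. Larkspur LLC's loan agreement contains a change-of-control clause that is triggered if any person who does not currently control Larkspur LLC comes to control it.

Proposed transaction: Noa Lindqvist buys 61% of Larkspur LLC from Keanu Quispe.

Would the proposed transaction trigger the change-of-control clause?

Yes

The purchase adds only to Noa's holdings (Keanu's stake shrinks), so Noa is the only person who could newly come to control Larkspur.
Noa holds 100% of Crestway, so Noa controls Crestway.
Noa holds 63% of Nordquist, so Noa controls Nordquist.
Crestway and Noa together hold 73% + 27% = 100% of Anchor, so Noa controls Anchor.
Nordquist holds 100% of Cinder, so Noa controls Cinder.
In Larkspur, Noa's side holds only 10% + 25% = 35%, not ≥ 50%.
So before the transaction, Noa does not control Larkspur.
After the purchase, Noa's direct stake in Larkspur rises to 25% + 61% = 86%, and Keanu's stake falls to 2%.
Nordquist and Noa together hold 10% + 86% = 96% of Larkspur, so Noa controls Larkspur.
Noa did not control Larkspur before and does after, so the clause is triggered.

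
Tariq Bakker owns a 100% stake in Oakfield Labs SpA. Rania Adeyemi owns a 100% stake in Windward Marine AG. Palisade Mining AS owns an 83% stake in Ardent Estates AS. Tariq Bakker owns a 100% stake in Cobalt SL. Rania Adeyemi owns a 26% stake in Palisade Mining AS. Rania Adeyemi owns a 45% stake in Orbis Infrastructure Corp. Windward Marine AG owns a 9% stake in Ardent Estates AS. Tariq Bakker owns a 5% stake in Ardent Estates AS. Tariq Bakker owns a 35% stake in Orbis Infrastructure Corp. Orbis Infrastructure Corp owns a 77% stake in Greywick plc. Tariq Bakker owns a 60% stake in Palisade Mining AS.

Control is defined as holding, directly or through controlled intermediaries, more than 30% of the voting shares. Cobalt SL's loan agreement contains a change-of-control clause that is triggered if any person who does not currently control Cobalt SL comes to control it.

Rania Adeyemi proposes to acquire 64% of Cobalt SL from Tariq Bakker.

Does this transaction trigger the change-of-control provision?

Yes

The purchase adds only to Rania's holdings (Tariq's stake shrinks), so Rania is the only person who could newly come to control Cobalt.
Rania holds 45% of Orbis, so Rania controls Orbis.
Rania holds 100% of Windward, so Rania controls Windward.
Orbis holds 77% of Greywick, so Rania controls Greywick.
Neither Rania nor any entity Rania controls holds any voting interest in Cobalt.
So before the transaction, Rania does not control Cobalt.
After the purchase, Rania holds 64% of Cobalt directly, and Tariq's stake falls to 36%.
Rania holds 64% of Cobalt, so Rania controls Cobalt.
Rania did not control Cobalt before and does after, so the clause is triggered.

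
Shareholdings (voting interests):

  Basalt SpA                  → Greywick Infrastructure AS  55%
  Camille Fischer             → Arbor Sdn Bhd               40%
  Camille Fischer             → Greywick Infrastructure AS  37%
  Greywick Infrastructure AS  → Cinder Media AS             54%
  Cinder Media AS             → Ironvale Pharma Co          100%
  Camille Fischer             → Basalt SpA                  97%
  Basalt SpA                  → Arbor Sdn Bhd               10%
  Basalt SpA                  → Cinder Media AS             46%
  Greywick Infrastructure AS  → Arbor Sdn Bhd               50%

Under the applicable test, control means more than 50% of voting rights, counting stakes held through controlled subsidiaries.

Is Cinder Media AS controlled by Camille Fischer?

Camille holds 97% of Basalt, so Camille controls Basalt.
Camille and Basalt together hold 37% + 55% = 92% of Greywick, so Camille controls Greywick.
Greywick and Basalt together hold 54% + 46% = 100% of Cinder, so Camille controls Cinder.

Yes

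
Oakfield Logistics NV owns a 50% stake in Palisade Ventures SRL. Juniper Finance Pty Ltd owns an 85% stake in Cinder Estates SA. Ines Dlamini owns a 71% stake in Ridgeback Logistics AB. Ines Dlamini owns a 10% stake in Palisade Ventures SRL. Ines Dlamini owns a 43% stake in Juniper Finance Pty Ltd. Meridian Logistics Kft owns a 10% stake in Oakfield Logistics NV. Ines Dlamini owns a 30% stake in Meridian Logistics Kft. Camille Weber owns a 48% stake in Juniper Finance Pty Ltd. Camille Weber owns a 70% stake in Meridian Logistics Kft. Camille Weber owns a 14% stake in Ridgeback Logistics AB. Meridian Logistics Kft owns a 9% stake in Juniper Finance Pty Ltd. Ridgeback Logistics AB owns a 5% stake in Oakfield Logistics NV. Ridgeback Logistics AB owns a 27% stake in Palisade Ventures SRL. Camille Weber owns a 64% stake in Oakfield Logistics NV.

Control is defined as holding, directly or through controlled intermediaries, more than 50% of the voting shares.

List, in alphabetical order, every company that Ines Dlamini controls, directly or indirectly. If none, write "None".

Ridgeback Logistics AB

Ines holds 71% of Ridgeback, so Ines controls Ridgeback.
No other company's threshold is met.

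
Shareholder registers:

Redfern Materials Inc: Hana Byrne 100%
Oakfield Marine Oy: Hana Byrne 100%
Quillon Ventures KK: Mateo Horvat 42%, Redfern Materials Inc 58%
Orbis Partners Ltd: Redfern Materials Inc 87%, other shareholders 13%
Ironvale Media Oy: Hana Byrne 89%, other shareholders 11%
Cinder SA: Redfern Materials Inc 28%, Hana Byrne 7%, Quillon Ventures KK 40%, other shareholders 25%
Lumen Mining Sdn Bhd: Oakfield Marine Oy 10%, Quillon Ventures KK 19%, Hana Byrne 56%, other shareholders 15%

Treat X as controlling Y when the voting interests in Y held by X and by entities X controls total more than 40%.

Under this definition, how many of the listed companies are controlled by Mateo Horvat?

Mateo holds 42% of Quillon, so Mateo controls Quillon.
No other company's threshold is met.
Mateo controls 1 company.

1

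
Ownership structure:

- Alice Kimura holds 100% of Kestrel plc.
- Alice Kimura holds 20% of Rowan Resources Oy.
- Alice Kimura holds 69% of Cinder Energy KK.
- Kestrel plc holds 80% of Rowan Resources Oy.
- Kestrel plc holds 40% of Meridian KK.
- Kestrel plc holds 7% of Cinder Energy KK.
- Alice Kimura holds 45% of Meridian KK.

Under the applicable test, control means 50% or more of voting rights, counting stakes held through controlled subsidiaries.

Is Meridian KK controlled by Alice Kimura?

Alice holds 100% of Kestrel, so Alice controls Kestrel.
Kestrel and Alice together hold 40% + 45% = 85% of Meridian, so Alice controls Meridian.

Yes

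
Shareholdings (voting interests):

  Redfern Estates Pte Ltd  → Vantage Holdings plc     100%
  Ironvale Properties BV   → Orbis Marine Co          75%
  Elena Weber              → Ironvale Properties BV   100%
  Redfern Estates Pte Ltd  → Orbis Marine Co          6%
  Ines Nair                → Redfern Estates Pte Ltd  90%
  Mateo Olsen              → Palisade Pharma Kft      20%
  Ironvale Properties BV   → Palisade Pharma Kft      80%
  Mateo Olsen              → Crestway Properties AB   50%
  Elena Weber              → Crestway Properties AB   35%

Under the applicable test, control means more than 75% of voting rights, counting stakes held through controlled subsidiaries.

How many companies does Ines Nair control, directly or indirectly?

Ines holds 90% of Redfern, so Ines controls Redfern.
Redfern holds 100% of Vantage, so Ines controls Vantage.
No other company's threshold is met.
Ines controls 2 companies.

2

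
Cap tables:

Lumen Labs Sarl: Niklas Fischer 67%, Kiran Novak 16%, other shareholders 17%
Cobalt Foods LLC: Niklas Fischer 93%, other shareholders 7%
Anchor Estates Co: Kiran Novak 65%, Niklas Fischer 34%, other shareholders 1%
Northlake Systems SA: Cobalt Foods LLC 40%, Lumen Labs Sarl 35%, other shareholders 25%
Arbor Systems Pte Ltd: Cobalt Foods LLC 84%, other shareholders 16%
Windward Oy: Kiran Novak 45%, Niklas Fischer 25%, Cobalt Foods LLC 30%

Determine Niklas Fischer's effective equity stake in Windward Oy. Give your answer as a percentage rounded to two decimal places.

Niklas reaches Windward along 2 paths.
Direct stake: 25% = 25%.
Via Cobalt: 93% × 30% = 27.9%.
Total: 25% + 27.9% = 52.9%.
Rounded: 52.90%.

52.90%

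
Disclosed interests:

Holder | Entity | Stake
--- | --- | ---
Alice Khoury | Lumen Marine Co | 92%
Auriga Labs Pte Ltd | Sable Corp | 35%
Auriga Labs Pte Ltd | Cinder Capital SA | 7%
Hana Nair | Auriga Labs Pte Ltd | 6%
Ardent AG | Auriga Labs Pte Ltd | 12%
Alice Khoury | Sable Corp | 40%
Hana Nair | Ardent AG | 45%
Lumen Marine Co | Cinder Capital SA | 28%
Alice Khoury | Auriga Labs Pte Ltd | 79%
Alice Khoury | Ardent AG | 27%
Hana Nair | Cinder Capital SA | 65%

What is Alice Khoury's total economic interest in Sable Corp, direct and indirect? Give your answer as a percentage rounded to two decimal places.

Alice reaches Sable along 3 paths.
Via Ardent → Auriga: 27% × 12% × 35% = 1.134%.
Via Auriga: 79% × 35% = 27.65%.
Direct stake: 40% = 40%.
Total: 1.134% + 27.65% + 40% = 68.784%.
Rounded: 68.78%.

68.78%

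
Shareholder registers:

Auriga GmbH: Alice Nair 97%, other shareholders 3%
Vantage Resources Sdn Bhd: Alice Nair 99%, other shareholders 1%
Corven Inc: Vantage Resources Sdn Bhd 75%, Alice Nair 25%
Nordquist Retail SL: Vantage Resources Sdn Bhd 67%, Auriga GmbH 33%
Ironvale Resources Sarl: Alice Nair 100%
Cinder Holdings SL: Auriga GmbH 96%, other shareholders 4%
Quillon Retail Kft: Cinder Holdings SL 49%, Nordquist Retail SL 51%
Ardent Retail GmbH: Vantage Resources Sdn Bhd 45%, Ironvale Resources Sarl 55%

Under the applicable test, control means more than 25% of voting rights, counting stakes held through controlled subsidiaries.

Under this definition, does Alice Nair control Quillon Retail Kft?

Alice holds 97% of Auriga, so Alice controls Auriga.
Auriga holds 96% of Cinder, so Alice controls Cinder.
Alice holds 99% of Vantage, so Alice controls Vantage.
Vantage and Auriga together hold 67% + 33% = 100% of Nordquist, so Alice controls Nordquist.
Cinder and Nordquist together hold 49% + 51% = 100% of Quillon, so Alice controls Quillon.

Yes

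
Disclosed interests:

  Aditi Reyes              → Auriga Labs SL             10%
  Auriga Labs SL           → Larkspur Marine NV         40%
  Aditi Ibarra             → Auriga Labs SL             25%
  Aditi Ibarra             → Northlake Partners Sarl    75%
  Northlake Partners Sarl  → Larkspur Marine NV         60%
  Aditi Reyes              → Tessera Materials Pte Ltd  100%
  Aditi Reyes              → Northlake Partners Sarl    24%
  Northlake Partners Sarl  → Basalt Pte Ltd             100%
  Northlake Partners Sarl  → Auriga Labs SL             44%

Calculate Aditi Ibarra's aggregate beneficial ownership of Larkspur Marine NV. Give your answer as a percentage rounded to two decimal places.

68.20%

Aditi Ibarra reaches Larkspur along 3 paths.
Via Northlake: 75% × 60% = 45%.
Via Northlake → Auriga: 75% × 44% × 40% = 13.2%.
Via Auriga: 25% × 40% = 10%.
Total: 45% + 13.2% + 10% = 68.2%.
Rounded: 68.20%.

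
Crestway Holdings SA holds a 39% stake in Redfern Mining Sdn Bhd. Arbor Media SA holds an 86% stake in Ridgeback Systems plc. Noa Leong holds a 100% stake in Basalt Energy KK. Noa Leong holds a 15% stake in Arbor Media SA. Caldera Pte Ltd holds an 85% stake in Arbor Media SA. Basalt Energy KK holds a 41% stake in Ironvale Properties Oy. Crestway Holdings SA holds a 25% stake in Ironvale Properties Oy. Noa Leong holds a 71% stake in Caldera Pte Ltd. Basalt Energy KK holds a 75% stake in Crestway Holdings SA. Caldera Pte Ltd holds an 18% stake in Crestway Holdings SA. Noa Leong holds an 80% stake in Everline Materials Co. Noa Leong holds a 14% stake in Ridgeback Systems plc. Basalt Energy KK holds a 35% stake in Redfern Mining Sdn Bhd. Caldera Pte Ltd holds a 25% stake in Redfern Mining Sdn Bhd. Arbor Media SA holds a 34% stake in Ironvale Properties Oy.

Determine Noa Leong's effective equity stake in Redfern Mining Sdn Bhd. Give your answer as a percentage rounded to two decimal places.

Noa reaches Redfern along 4 paths.
Via Caldera → Crestway: 71% × 18% × 39% = 4.9842%.
Via Basalt → Crestway: 100% × 75% × 39% = 29.25%.
Via Caldera: 71% × 25% = 17.75%.
Via Basalt: 100% × 35% = 35%.
Total: 4.9842% + 29.25% + 17.75% + 35% = 86.9842%.
Rounded: 86.98%.

86.98%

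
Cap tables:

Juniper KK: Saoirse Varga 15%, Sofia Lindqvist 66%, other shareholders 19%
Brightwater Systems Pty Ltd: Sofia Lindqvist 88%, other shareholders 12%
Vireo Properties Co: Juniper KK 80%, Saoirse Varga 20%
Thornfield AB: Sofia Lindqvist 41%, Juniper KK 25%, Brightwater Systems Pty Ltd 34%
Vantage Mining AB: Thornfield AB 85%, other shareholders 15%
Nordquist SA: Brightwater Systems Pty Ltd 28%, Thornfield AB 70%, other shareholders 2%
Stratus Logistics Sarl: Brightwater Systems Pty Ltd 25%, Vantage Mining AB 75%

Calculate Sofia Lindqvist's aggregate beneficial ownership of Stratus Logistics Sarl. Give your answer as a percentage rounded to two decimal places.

77.73%

Sofia reaches Stratus along 4 paths.
Via Brightwater: 88% × 25% = 22%.
Via Thornfield → Vantage: 41% × 85% × 75% = 26.1375%.
Via Juniper → Thornfield → Vantage: 66% × 25% × 85% × 75% = 10.51875%.
Via Brightwater → Thornfield → Vantage: 88% × 34% × 85% × 75% = 19.074%.
Total: 22% + 26.1375% + 10.51875% + 19.074% = 77.73025%.
Rounded: 77.73%.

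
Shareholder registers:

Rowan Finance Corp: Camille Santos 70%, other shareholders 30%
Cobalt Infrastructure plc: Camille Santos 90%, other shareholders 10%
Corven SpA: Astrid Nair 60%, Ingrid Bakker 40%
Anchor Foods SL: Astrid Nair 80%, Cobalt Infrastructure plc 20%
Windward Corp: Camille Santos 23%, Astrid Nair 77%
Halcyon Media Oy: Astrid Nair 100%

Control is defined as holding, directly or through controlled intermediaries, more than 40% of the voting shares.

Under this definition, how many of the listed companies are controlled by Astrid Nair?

4

Astrid holds 60% of Corven, so Astrid controls Corven.
Astrid holds 80% of Anchor, so Astrid controls Anchor.
Astrid holds 77% of Windward, so Astrid controls Windward.
Astrid holds 100% of Halcyon, so Astrid controls Halcyon.
No other company's threshold is met.
Astrid controls 4 companies.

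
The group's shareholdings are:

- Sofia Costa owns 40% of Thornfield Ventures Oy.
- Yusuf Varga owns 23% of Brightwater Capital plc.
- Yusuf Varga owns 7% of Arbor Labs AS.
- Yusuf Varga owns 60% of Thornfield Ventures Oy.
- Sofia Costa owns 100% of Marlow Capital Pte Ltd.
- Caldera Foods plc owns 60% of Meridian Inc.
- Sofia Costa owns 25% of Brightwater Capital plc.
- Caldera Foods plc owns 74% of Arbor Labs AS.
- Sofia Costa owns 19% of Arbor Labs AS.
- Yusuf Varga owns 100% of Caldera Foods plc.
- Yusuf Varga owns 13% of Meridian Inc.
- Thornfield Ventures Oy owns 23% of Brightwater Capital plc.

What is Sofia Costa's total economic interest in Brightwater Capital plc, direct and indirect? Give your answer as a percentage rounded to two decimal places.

34.20%

Sofia reaches Brightwater along 2 paths.
Direct stake: 25% = 25%.
Via Thornfield: 40% × 23% = 9.2%.
Total: 25% + 9.2% = 34.2%.
Rounded: 34.20%.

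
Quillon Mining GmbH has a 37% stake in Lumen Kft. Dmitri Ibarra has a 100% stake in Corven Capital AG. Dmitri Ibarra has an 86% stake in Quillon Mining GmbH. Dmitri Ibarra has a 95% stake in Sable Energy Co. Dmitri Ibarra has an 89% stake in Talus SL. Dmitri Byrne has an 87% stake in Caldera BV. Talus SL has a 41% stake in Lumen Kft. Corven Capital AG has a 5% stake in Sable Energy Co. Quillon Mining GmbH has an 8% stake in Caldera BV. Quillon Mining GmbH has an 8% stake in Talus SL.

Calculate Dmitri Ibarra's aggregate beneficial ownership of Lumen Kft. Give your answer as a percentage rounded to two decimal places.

Dmitri Ibarra reaches Lumen along 3 paths.
Via Quillon → Talus: 86% × 8% × 41% = 2.8208%.
Via Talus: 89% × 41% = 36.49%.
Via Quillon: 86% × 37% = 31.82%.
Total: 2.8208% + 36.49% + 31.82% = 71.1308%.
Rounded: 71.13%.

71.13%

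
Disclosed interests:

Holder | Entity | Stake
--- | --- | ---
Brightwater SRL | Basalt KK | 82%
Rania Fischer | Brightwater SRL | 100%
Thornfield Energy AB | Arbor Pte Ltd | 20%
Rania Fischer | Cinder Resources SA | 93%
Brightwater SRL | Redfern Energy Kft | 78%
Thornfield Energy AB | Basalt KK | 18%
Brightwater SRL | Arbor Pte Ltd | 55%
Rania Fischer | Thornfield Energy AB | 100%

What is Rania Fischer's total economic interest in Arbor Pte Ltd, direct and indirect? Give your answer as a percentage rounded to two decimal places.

75.00%

Rania reaches Arbor along 2 paths.
Via Thornfield: 100% × 20% = 20%.
Via Brightwater: 100% × 55% = 55%.
Total: 20% + 55% = 75%.
Rounded: 75.00%.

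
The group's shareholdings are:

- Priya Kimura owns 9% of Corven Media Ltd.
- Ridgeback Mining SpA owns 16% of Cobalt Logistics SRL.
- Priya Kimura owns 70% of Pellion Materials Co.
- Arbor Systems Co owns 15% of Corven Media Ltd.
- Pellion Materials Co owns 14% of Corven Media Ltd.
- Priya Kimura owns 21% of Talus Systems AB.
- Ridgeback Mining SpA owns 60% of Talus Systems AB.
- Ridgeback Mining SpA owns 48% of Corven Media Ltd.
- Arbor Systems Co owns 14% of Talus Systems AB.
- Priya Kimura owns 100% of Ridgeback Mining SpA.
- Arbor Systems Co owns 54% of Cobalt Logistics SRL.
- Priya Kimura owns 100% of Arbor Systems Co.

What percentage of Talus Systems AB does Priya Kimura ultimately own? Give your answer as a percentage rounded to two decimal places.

Priya reaches Talus along 3 paths.
Via Ridgeback: 100% × 60% = 60%.
Via Arbor: 100% × 14% = 14%.
Direct stake: 21% = 21%.
Total: 60% + 14% + 21% = 95%.
Rounded: 95.00%.

95.00%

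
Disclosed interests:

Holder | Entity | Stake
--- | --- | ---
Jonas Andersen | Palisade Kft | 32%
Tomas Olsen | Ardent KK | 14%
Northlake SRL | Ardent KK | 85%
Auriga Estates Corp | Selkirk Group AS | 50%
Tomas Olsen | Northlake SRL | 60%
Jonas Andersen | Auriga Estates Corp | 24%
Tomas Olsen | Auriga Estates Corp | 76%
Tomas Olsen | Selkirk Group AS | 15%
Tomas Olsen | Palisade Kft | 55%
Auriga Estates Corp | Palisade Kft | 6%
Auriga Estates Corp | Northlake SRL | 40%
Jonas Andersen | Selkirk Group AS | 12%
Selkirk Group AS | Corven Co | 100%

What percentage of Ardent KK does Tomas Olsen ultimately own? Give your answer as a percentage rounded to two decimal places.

90.84%

Tomas reaches Ardent along 3 paths.
Via Auriga → Northlake: 76% × 40% × 85% = 25.84%.
Via Northlake: 60% × 85% = 51%.
Direct stake: 14% = 14%.
Total: 25.84% + 51% + 14% = 90.84%.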